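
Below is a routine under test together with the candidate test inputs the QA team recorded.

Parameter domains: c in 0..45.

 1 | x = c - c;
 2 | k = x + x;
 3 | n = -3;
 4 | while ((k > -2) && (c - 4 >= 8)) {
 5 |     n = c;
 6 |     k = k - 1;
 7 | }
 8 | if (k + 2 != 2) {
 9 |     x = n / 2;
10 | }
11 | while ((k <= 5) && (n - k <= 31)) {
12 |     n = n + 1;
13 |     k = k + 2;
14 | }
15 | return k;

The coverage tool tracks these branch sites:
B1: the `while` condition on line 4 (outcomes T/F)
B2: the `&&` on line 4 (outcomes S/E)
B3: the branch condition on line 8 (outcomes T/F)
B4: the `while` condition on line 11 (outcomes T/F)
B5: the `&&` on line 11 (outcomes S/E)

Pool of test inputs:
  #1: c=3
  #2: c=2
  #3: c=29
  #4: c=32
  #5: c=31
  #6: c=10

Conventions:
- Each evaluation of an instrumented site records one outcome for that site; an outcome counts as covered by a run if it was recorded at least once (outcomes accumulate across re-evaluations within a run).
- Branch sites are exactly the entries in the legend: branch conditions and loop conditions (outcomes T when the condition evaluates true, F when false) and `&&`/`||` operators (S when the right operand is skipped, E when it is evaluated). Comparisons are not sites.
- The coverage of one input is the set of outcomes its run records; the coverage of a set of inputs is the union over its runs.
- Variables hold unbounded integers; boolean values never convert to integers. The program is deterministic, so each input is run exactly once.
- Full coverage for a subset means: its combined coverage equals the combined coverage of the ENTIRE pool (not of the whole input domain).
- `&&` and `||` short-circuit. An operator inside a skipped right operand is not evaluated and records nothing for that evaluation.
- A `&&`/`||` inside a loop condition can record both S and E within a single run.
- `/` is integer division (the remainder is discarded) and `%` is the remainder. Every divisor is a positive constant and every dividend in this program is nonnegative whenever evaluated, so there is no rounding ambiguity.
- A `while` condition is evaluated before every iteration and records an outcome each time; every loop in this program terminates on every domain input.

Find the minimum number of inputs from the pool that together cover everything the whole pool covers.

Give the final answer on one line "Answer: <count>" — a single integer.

run #1 (c=3) runs B2->E, B1->F, B3->F, B5->E, B4->T, B5->E, B4->T, B5->E, B4->T, B5->S, B4->F; records B1=F, B2=E, B3=F, B4=T, B4=F, B5=S, B5=E
run #2 (c=2) runs B2->E, B1->F, B3->F, B5->E, B4->T, B5->E, B4->T, B5->E, B4->T, B5->S, B4->F; records B1=F, B2=E, B3=F, B4=T, B4=F, B5=S, B5=E
run #3 (c=29) runs B2->E, B1->T, B2->E, B1->T, B2->S, B1->F, B3->T, B5->E, B4->T, B5->E, B4->T, B5->E, B4->T, B5->E, ...; records B1=T, B1=F, B2=S, B2=E, B3=T, B4=T, B4=F, B5=S, B5=E
run #4 (c=32) runs B2->E, B1->T, B2->E, B1->T, B2->S, B1->F, B3->T, B5->E, B4->F; records B1=T, B1=F, B2=S, B2=E, B3=T, B4=F, B5=E
run #5 (c=31) runs B2->E, B1->T, B2->E, B1->T, B2->S, B1->F, B3->T, B5->E, B4->F; records B1=T, B1=F, B2=S, B2=E, B3=T, B4=F, B5=E
run #6 (c=10) runs B2->E, B1->F, B3->F, B5->E, B4->T, B5->E, B4->T, B5->E, B4->T, B5->S, B4->F; records B1=F, B2=E, B3=F, B4=T, B4=F, B5=S, B5=E
together the pool reaches 10 outcomes: B1=T, B1=F, B2=S, B2=E, B3=T, B3=F, B4=T, B4=F, B5=S, B5=E
checked all size-1 subsets: none covers 10 outcomes (max 9/10)
at size 2, {1, 3} reaches all 10 outcomes; every lexicographically earlier size-2 subset fails

Answer: 2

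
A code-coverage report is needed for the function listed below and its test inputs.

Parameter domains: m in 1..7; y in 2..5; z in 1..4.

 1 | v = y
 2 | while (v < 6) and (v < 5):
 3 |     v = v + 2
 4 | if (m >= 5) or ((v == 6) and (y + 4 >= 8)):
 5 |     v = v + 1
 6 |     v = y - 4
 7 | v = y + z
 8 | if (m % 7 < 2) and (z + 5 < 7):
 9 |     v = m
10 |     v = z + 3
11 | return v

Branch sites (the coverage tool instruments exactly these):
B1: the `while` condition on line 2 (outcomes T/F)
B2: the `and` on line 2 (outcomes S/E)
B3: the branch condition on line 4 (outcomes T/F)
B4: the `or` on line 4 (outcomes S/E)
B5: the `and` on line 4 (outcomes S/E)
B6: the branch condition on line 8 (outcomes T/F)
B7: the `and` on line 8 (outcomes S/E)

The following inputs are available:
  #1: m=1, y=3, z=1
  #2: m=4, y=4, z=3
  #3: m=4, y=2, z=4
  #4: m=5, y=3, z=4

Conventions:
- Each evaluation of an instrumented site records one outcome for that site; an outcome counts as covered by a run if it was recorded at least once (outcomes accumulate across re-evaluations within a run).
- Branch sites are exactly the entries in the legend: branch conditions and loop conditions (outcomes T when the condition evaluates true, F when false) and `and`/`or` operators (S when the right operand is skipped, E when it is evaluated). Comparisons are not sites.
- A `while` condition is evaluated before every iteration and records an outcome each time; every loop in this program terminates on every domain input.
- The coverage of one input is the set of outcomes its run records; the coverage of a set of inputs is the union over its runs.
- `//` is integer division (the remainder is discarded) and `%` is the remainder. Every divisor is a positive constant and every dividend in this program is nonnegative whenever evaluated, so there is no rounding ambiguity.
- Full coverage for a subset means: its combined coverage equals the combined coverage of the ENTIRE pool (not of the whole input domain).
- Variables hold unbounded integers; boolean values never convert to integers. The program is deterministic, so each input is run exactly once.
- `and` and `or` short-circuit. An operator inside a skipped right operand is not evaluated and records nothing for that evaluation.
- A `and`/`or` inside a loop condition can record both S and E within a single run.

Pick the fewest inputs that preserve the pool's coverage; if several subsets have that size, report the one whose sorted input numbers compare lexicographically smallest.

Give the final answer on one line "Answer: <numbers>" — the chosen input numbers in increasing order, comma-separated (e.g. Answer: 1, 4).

input #1, m=1, y=3, z=1: events B2->E, B1->T, B2->E, B1->F, B4->E, B5->S, B3->F, B7->E, B6->T; outcomes B1=T, B1=F, B2=E, B3=F, B4=E, B5=S, B6=T, B7=E
input #2, m=4, y=4, z=3: events B2->E, B1->T, B2->S, B1->F, B4->E, B5->E, B3->T, B7->S, B6->F; outcomes B1=T, B1=F, B2=S, B2=E, B3=T, B4=E, B5=E, B6=F, B7=S
input #3, m=4, y=2, z=4: events B2->E, B1->T, B2->E, B1->T, B2->S, B1->F, B4->E, B5->E, B3->F, B7->S, B6->F; outcomes B1=T, B1=F, B2=S, B2=E, B3=F, B4=E, B5=E, B6=F, B7=S
input #4, m=5, y=3, z=4: events B2->E, B1->T, B2->E, B1->F, B4->S, B3->T, B7->S, B6->F; outcomes B1=T, B1=F, B2=E, B3=T, B4=S, B6=F, B7=S
union over all inputs: B1=T, B1=F, B2=S, B2=E, B3=T, B3=F, B4=S, B4=E, B5=S, B5=E, B6=T, B6=F, B7=S, B7=E (14 outcomes)
no size-1 subset reaches all 14 outcomes (best union: 9/14)
no size-2 subset reaches all 14 outcomes (best union: 13/14)
at size 3, {1, 2, 4} reaches all 14 outcomes; every lexicographically earlier size-3 subset fails

Answer: 1, 2, 4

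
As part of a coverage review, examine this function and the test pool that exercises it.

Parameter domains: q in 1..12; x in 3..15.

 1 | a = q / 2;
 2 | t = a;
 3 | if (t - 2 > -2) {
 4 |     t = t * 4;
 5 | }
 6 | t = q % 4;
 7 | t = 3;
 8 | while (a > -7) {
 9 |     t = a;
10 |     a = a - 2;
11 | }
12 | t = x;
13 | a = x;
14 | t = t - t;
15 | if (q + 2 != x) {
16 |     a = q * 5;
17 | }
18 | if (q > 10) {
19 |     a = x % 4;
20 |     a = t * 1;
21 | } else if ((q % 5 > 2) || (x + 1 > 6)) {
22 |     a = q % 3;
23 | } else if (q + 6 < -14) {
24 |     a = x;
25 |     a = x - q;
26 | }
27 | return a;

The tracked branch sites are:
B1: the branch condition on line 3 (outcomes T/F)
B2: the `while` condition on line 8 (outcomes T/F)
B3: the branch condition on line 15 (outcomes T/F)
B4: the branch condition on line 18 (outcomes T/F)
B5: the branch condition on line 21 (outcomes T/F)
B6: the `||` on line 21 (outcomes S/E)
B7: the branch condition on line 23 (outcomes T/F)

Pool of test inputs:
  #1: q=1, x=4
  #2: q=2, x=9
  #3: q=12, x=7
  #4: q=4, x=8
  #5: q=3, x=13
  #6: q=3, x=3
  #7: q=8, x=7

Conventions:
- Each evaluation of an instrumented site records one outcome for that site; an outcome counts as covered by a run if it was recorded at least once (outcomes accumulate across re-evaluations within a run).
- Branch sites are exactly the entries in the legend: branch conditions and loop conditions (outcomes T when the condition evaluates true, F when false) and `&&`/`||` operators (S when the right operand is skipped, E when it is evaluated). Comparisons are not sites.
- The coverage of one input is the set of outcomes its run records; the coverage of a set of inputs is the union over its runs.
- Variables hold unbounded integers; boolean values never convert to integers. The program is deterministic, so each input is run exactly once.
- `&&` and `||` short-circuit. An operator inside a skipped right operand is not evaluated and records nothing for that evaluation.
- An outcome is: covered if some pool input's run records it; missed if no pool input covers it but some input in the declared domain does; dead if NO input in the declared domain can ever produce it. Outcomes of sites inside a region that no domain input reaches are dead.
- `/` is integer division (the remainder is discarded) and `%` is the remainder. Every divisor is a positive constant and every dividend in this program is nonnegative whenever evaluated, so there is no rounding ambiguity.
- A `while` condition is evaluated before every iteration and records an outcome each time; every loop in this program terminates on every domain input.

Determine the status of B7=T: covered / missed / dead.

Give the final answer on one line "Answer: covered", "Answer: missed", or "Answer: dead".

no pool input records B7=T
checking all 156 inputs in the declared domain: B7=T is never recorded -> dead

Answer: dead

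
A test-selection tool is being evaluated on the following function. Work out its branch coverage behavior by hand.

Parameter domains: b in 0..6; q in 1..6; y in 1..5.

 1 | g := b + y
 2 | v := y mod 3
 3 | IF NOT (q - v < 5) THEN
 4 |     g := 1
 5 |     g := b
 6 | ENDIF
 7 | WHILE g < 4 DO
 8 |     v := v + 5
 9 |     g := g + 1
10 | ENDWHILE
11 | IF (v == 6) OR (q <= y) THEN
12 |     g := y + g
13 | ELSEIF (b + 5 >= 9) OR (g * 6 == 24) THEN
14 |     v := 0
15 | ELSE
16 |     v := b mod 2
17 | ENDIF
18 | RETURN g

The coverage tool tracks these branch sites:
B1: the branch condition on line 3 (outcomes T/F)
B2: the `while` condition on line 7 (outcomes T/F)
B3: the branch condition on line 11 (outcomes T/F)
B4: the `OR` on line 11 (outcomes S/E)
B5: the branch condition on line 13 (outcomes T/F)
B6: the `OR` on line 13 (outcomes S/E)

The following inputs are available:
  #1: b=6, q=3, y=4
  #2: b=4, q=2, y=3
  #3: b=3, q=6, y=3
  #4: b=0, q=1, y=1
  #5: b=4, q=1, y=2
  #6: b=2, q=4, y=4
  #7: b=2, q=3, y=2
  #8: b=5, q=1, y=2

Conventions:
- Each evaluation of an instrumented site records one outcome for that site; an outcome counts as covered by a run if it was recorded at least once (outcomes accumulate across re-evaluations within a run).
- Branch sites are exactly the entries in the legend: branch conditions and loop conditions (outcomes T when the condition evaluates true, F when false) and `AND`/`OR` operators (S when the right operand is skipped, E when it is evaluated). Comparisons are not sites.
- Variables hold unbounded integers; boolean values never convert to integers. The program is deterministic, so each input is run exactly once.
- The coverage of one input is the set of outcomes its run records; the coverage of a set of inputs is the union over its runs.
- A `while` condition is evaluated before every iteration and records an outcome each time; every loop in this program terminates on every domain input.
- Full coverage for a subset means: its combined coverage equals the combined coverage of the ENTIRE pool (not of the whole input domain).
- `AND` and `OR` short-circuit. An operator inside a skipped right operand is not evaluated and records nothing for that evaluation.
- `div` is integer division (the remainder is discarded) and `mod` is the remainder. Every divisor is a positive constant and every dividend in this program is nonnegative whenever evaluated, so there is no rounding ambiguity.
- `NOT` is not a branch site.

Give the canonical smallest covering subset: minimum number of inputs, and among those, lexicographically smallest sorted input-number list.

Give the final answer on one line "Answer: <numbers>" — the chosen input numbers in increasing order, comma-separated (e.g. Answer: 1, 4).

#1 (b=6, q=3, y=4) -> covered: B1=F, B2=F, B3=T, B4=E
#2 (b=4, q=2, y=3) -> covered: B1=F, B2=F, B3=T, B4=E
#3 (b=3, q=6, y=3) -> covered: B1=T, B2=T, B2=F, B3=F, B4=E, B5=T, B6=E
#4 (b=0, q=1, y=1) -> covered: B1=F, B2=T, B2=F, B3=T, B4=E
#5 (b=4, q=1, y=2) -> covered: B1=F, B2=F, B3=T, B4=E
#6 (b=2, q=4, y=4) -> covered: B1=F, B2=F, B3=T, B4=E
#7 (b=2, q=3, y=2) -> covered: B1=F, B2=F, B3=F, B4=E, B5=T, B6=E
#8 (b=5, q=1, y=2) -> covered: B1=F, B2=F, B3=T, B4=E
the full pool covers 9 outcomes: B1=T, B1=F, B2=T, B2=F, B3=T, B3=F, B4=E, B5=T, B6=E
no size-1 subset reaches all 9 outcomes (best union: 7/9)
the canonical winner is {1, 3}: size 2, full 9-outcome coverage, earliest index list among size-2 covers

Answer: 1, 3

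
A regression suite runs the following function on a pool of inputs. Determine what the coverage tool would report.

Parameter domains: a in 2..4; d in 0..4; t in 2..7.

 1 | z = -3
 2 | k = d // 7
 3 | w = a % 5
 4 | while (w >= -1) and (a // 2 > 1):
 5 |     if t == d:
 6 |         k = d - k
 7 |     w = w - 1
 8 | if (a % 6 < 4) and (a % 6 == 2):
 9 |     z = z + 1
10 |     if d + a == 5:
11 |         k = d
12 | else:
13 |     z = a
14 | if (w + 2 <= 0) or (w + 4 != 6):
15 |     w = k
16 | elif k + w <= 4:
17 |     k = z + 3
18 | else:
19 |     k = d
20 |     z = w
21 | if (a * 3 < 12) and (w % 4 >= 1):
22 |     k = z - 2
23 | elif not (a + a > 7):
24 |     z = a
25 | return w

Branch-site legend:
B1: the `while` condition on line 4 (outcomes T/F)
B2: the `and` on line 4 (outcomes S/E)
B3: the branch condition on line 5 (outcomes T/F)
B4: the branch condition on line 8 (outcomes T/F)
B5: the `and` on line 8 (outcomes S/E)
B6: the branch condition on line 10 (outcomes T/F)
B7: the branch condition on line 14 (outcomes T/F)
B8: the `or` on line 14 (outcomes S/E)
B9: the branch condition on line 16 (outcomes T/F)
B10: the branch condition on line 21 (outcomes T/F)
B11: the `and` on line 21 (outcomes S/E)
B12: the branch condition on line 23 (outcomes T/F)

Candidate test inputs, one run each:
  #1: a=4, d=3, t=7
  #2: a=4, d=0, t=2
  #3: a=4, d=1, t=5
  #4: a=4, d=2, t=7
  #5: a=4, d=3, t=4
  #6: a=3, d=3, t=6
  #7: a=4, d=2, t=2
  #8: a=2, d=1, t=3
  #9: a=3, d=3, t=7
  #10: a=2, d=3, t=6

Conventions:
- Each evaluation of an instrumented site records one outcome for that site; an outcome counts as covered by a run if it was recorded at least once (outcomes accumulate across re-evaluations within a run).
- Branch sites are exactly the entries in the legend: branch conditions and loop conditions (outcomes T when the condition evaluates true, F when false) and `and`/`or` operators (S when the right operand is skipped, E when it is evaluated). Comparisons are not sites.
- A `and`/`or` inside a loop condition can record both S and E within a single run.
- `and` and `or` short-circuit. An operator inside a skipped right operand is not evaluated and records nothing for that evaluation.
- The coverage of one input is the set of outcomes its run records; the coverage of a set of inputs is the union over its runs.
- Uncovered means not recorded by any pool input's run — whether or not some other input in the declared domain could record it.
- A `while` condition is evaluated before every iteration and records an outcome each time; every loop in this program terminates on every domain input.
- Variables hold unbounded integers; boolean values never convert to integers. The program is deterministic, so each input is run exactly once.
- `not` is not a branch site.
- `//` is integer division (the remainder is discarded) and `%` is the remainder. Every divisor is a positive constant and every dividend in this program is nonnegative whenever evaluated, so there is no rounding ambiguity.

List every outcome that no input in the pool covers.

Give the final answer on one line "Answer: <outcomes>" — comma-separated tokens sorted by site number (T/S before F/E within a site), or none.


run #1 (a=4, d=3, t=7) records B1=T, B1=F, B2=S, B2=E, B3=F, B4=F, B5=S, B7=T, B8=S, B10=F, B11=S, B12=F
run #2 (a=4, d=0, t=2) records B1=T, B1=F, B2=S, B2=E, B3=F, B4=F, B5=S, B7=T, B8=S, B10=F, B11=S, B12=F
run #3 (a=4, d=1, t=5) records B1=T, B1=F, B2=S, B2=E, B3=F, B4=F, B5=S, B7=T, B8=S, B10=F, B11=S, B12=F
run #4 (a=4, d=2, t=7) records B1=T, B1=F, B2=S, B2=E, B3=F, B4=F, B5=S, B7=T, B8=S, B10=F, B11=S, B12=F
run #5 (a=4, d=3, t=4) records B1=T, B1=F, B2=S, B2=E, B3=F, B4=F, B5=S, B7=T, B8=S, B10=F, B11=S, B12=F
run #6 (a=3, d=3, t=6) records B1=F, B2=E, B4=F, B5=E, B7=T, B8=E, B10=F, B11=E, B12=T
run #7 (a=4, d=2, t=2) records B1=T, B1=F, B2=S, B2=E, B3=T, B4=F, B5=S, B7=T, B8=S, B10=F, B11=S, B12=F
run #8 (a=2, d=1, t=3) records B1=F, B2=E, B4=T, B5=E, B6=F, B7=F, B8=E, B9=T, B10=T, B11=E
run #9 (a=3, d=3, t=7) records B1=F, B2=E, B4=F, B5=E, B7=T, B8=E, B10=F, B11=E, B12=T
run #10 (a=2, d=3, t=6) records B1=F, B2=E, B4=T, B5=E, B6=T, B7=F, B8=E, B9=F, B10=T, B11=E
union over the pool: B1=T, B1=F, B2=S, B2=E, B3=T, B3=F, B4=T, B4=F, B5=S, B5=E, B6=T, B6=F, B7=T, B7=F, B8=S, B8=E, B9=T, B9=F, B10=T, B10=F, B11=S, B11=E, B12=T, B12=F
uncovered (0 of 24): none
Answer: none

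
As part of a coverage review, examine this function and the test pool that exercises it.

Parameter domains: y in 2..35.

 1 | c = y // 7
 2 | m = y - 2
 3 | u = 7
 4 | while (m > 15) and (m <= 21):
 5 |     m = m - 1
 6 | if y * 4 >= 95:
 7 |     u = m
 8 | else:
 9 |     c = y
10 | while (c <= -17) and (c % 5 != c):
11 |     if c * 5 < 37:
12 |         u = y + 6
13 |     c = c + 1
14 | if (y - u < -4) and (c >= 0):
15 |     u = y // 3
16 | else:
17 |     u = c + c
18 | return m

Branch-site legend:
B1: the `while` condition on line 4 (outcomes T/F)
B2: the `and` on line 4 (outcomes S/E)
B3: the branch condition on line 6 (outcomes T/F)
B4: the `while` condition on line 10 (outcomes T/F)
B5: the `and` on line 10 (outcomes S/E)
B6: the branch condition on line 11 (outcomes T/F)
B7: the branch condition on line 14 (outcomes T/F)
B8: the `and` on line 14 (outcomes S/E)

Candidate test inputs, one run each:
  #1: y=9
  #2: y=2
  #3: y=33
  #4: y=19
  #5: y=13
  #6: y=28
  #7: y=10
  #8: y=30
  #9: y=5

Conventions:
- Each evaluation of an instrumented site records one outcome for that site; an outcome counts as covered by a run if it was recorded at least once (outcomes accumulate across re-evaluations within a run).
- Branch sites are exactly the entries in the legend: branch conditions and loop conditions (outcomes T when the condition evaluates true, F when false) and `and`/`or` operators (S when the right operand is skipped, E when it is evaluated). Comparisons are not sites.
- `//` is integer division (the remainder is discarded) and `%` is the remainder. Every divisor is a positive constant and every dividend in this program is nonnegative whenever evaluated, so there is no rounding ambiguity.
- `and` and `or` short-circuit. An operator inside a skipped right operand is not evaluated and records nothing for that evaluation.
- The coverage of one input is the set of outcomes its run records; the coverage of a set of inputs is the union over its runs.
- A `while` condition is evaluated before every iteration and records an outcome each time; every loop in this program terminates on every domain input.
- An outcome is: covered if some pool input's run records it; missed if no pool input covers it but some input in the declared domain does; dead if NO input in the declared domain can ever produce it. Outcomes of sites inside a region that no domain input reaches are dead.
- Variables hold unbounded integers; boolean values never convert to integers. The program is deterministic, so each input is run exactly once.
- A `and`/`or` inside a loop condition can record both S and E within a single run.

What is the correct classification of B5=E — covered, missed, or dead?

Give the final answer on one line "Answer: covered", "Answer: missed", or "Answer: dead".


no pool input records B5=E
checking all 34 inputs in the declared domain: B5=E is never recorded -> dead
Answer: dead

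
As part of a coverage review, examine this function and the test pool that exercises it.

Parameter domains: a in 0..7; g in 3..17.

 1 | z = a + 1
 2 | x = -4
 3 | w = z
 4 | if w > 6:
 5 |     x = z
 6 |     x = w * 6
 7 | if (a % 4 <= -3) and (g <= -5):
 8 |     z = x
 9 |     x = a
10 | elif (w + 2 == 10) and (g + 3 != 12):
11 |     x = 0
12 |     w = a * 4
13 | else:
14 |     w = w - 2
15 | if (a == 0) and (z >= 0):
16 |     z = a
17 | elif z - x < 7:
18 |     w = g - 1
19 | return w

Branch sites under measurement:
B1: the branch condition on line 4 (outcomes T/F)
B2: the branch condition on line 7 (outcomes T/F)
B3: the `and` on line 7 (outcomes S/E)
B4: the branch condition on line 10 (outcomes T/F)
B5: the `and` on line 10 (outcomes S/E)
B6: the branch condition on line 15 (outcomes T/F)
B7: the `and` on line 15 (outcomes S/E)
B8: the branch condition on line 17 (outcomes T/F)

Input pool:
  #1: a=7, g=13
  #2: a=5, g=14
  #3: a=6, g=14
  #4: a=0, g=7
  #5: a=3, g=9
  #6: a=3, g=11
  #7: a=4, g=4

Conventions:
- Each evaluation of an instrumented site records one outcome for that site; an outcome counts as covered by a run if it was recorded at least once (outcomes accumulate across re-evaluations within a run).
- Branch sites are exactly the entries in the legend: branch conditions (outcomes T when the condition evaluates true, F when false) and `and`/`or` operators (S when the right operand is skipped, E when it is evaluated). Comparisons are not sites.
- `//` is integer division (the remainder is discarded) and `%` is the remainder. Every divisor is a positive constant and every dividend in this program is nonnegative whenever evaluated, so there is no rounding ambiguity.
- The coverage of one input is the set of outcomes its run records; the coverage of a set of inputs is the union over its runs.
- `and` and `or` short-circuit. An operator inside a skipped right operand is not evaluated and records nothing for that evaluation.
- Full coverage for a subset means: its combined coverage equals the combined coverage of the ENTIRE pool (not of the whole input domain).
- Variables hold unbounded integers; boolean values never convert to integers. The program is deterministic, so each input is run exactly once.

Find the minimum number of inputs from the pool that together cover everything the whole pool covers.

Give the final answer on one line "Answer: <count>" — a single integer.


input #1 (a=7, g=13): events B1->T, B3->S, B2->F, B5->E, B4->T, B7->S, B6->F, B8->F; covers B1=T, B2=F, B3=S, B4=T, B5=E, B6=F, B7=S, B8=F
input #2 (a=5, g=14): events B1->F, B3->S, B2->F, B5->S, B4->F, B7->S, B6->F, B8->F; covers B1=F, B2=F, B3=S, B4=F, B5=S, B6=F, B7=S, B8=F
input #3 (a=6, g=14): events B1->T, B3->S, B2->F, B5->S, B4->F, B7->S, B6->F, B8->T; covers B1=T, B2=F, B3=S, B4=F, B5=S, B6=F, B7=S, B8=T
input #4 (a=0, g=7): events B1->F, B3->S, B2->F, B5->S, B4->F, B7->E, B6->T; covers B1=F, B2=F, B3=S, B4=F, B5=S, B6=T, B7=E
input #5 (a=3, g=9): events B1->F, B3->S, B2->F, B5->S, B4->F, B7->S, B6->F, B8->F; covers B1=F, B2=F, B3=S, B4=F, B5=S, B6=F, B7=S, B8=F
input #6 (a=3, g=11): events B1->F, B3->S, B2->F, B5->S, B4->F, B7->S, B6->F, B8->F; covers B1=F, B2=F, B3=S, B4=F, B5=S, B6=F, B7=S, B8=F
input #7 (a=4, g=4): events B1->F, B3->S, B2->F, B5->S, B4->F, B7->S, B6->F, B8->F; covers B1=F, B2=F, B3=S, B4=F, B5=S, B6=F, B7=S, B8=F
pool-wide coverage (14 outcomes): B1=T, B1=F, B2=F, B3=S, B4=T, B4=F, B5=S, B5=E, B6=T, B6=F, B7=S, B7=E, B8=T, B8=F
checked all size-1 subsets: none covers 14 outcomes (max 8/14)
checked all size-2 subsets: none covers 14 outcomes (max 13/14)
at size 3, {1, 3, 4} reaches all 14 outcomes; every lexicographically earlier size-3 subset fails
Answer: 3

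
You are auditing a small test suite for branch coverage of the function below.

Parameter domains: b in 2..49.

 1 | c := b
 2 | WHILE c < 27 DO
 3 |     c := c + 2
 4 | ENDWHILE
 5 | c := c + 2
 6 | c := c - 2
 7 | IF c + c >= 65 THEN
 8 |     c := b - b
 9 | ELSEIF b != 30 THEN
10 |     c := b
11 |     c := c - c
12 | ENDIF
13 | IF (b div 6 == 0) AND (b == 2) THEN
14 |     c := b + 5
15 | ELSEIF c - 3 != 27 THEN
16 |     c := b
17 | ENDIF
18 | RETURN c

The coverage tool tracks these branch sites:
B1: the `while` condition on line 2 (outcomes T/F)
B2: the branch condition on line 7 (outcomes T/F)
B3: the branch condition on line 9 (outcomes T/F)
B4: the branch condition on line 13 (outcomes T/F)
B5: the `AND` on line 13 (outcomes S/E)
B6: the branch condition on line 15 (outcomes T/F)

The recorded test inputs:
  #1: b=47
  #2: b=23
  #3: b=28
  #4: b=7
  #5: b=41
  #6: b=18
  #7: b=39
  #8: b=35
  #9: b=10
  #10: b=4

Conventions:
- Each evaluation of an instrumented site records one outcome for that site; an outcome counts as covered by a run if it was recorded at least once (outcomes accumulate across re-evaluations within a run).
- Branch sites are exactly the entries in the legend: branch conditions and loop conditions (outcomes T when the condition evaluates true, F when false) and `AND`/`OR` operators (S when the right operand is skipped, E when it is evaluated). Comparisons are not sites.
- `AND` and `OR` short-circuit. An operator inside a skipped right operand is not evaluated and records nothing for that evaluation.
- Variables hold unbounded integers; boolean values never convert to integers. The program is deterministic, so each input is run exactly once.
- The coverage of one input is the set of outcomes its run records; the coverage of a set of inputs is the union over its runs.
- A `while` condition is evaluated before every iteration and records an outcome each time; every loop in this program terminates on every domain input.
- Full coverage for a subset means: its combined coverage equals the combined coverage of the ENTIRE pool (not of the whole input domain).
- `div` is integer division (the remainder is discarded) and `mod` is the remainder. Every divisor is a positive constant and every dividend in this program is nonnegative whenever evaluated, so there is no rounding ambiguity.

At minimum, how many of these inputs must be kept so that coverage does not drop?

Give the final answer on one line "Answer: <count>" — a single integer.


run #1 (b=47) records B1=F, B2=T, B4=F, B5=S, B6=T
run #2 (b=23) records B1=T, B1=F, B2=F, B3=T, B4=F, B5=S, B6=T
run #3 (b=28) records B1=F, B2=F, B3=T, B4=F, B5=S, B6=T
run #4 (b=7) records B1=T, B1=F, B2=F, B3=T, B4=F, B5=S, B6=T
run #5 (b=41) records B1=F, B2=T, B4=F, B5=S, B6=T
run #6 (b=18) records B1=T, B1=F, B2=F, B3=T, B4=F, B5=S, B6=T
run #7 (b=39) records B1=F, B2=T, B4=F, B5=S, B6=T
run #8 (b=35) records B1=F, B2=T, B4=F, B5=S, B6=T
run #9 (b=10) records B1=T, B1=F, B2=F, B3=T, B4=F, B5=S, B6=T
run #10 (b=4) records B1=T, B1=F, B2=F, B3=T, B4=F, B5=E, B6=T
union over all inputs: B1=T, B1=F, B2=T, B2=F, B3=T, B4=F, B5=S, B5=E, B6=T (9 outcomes)
every size-1 subset falls short of the 9 outcomes (best: 7/9)
the canonical winner is {1, 10}: size 2, full 9-outcome coverage, earliest index list among size-2 covers
Answer: 2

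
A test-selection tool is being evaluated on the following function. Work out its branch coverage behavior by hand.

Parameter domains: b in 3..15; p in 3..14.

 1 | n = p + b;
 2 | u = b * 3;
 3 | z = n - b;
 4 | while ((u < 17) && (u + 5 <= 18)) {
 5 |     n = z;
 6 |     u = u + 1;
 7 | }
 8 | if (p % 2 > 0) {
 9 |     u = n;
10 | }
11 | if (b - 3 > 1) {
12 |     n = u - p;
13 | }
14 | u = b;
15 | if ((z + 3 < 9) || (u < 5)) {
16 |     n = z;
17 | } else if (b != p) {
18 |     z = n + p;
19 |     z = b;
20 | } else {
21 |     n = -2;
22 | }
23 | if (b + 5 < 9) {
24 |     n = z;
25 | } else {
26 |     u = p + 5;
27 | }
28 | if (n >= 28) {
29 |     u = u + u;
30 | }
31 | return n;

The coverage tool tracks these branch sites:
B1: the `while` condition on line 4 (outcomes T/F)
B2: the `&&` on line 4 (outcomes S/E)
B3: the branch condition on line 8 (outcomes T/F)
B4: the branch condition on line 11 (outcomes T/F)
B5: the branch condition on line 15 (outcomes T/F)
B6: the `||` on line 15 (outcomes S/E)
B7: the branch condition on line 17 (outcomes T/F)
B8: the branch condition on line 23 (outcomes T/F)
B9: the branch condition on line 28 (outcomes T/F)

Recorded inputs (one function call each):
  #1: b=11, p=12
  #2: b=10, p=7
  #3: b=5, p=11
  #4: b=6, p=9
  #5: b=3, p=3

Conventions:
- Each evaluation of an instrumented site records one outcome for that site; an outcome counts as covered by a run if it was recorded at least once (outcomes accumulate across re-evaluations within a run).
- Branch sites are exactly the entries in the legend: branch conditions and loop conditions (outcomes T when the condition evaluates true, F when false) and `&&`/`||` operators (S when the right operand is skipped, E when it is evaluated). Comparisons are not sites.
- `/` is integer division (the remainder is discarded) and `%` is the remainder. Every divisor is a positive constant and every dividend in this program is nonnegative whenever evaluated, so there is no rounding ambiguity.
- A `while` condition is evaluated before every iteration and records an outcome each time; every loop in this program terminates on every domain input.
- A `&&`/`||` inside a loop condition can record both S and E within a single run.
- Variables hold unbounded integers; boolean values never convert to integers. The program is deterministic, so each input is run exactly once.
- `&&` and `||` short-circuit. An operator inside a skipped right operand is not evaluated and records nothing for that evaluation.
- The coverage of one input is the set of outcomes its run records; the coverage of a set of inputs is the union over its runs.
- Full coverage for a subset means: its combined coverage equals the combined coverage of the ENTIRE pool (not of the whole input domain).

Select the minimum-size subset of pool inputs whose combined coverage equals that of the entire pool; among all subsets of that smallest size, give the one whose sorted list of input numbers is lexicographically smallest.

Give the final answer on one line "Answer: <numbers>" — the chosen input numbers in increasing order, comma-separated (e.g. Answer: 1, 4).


test 1 (b=11, p=12) fires B2->S, B1->F, B3->F, B4->T, B6->E, B5->F, B7->T, B8->F, B9->F; hits B1=F, B2=S, B3=F, B4=T, B5=F, B6=E, B7=T, B8=F, B9=F
test 2 (b=10, p=7) fires B2->S, B1->F, B3->T, B4->T, B6->E, B5->F, B7->T, B8->F, B9->F; hits B1=F, B2=S, B3=T, B4=T, B5=F, B6=E, B7=T, B8=F, B9=F
test 3 (b=5, p=11) fires B2->E, B1->F, B3->T, B4->T, B6->E, B5->F, B7->T, B8->F, B9->F; hits B1=F, B2=E, B3=T, B4=T, B5=F, B6=E, B7=T, B8=F, B9=F
test 4 (b=6, p=9) fires B2->S, B1->F, B3->T, B4->T, B6->E, B5->F, B7->T, B8->F, B9->F; hits B1=F, B2=S, B3=T, B4=T, B5=F, B6=E, B7=T, B8=F, B9=F
test 5 (b=3, p=3) fires B2->E, B1->T, B2->E, B1->T, B2->E, B1->T, B2->E, B1->T, B2->E, B1->T, B2->E, B1->F, B3->T, B4->F, ...; hits B1=T, B1=F, B2=E, B3=T, B4=F, B5=T, B6=S, B8=T, B9=F
together the pool reaches 16 outcomes: B1=T, B1=F, B2=S, B2=E, B3=T, B3=F, B4=T, B4=F, B5=T, B5=F, B6=S, B6=E, B7=T, B8=T, B8=F, B9=F
checked all size-1 subsets: none covers 16 outcomes (max 9/16)
inputs {1, 5} (size 2) cover everything; no size-2 subset with a lexicographically smaller index list covers all 16
Answer: 1, 5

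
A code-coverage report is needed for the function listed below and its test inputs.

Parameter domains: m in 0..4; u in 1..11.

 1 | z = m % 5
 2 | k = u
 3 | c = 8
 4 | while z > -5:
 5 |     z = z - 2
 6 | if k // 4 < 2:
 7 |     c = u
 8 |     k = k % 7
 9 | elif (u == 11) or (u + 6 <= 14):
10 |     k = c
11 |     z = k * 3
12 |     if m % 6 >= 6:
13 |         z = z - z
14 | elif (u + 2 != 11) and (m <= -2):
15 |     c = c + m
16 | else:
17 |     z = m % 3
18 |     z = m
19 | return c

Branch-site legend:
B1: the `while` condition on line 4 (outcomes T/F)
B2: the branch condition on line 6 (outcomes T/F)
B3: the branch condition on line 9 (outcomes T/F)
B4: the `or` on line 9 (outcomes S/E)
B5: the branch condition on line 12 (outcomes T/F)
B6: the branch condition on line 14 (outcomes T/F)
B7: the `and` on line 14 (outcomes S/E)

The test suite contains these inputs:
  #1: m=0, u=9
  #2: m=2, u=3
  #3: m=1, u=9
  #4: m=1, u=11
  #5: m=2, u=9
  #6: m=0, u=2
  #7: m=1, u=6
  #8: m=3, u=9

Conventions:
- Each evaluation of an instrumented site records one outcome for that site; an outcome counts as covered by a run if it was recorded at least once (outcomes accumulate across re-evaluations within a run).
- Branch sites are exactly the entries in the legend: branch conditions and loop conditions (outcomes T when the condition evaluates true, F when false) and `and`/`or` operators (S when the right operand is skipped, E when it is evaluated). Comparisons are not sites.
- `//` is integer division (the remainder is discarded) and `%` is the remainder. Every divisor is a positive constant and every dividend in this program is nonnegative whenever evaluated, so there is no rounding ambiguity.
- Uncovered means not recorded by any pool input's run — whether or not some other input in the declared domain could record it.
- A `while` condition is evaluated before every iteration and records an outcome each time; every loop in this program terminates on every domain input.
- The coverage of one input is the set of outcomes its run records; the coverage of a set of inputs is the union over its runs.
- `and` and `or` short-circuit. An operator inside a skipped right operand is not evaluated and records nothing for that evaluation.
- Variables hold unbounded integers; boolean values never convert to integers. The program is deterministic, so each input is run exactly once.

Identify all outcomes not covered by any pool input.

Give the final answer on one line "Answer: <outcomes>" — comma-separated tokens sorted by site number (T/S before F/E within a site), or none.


#1 (m=0, u=9) -> covered: B1=T, B1=F, B2=F, B3=F, B4=E, B6=F, B7=S
#2 (m=2, u=3) -> covered: B1=T, B1=F, B2=T
#3 (m=1, u=9) -> covered: B1=T, B1=F, B2=F, B3=F, B4=E, B6=F, B7=S
#4 (m=1, u=11) -> covered: B1=T, B1=F, B2=F, B3=T, B4=S, B5=F
#5 (m=2, u=9) -> covered: B1=T, B1=F, B2=F, B3=F, B4=E, B6=F, B7=S
#6 (m=0, u=2) -> covered: B1=T, B1=F, B2=T
#7 (m=1, u=6) -> covered: B1=T, B1=F, B2=T
#8 (m=3, u=9) -> covered: B1=T, B1=F, B2=F, B3=F, B4=E, B6=F, B7=S
union over the pool: B1=T, B1=F, B2=T, B2=F, B3=T, B3=F, B4=S, B4=E, B5=F, B6=F, B7=S
uncovered (3 of 14): B5=T, B6=T, B7=E
Answer: B5=T, B6=T, B7=E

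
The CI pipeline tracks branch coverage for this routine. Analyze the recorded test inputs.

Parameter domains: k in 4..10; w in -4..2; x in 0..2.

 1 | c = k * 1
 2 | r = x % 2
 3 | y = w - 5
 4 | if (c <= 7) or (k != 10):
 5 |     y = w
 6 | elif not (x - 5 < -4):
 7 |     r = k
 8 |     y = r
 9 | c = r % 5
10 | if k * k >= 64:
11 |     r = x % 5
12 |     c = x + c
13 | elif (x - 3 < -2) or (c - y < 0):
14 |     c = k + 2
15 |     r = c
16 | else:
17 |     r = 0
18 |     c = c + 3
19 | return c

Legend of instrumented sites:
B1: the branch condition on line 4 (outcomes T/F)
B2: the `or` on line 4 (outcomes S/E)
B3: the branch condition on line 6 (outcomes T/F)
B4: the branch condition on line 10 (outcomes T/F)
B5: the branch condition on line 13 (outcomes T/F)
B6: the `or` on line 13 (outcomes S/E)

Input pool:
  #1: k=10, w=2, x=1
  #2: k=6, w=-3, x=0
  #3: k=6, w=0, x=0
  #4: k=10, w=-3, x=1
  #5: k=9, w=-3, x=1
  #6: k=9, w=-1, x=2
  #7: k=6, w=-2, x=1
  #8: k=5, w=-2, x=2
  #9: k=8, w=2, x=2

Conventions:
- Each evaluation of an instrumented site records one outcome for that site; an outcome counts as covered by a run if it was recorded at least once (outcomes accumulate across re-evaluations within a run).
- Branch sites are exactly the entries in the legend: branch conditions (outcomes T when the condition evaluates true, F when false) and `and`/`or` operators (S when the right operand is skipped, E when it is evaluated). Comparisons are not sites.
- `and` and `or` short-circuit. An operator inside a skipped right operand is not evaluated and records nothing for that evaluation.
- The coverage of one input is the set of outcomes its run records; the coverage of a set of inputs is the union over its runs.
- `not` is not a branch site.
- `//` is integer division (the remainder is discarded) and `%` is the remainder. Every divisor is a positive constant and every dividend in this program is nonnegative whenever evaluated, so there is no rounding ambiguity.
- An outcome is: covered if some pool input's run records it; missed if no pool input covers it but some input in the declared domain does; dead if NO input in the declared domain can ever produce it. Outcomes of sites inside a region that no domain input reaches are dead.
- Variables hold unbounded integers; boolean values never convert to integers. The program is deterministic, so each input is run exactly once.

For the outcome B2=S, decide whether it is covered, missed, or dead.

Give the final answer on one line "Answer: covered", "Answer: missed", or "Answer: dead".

B2=S is recorded by pool input(s) 2, 3, 7, 8 -> covered

Answer: covered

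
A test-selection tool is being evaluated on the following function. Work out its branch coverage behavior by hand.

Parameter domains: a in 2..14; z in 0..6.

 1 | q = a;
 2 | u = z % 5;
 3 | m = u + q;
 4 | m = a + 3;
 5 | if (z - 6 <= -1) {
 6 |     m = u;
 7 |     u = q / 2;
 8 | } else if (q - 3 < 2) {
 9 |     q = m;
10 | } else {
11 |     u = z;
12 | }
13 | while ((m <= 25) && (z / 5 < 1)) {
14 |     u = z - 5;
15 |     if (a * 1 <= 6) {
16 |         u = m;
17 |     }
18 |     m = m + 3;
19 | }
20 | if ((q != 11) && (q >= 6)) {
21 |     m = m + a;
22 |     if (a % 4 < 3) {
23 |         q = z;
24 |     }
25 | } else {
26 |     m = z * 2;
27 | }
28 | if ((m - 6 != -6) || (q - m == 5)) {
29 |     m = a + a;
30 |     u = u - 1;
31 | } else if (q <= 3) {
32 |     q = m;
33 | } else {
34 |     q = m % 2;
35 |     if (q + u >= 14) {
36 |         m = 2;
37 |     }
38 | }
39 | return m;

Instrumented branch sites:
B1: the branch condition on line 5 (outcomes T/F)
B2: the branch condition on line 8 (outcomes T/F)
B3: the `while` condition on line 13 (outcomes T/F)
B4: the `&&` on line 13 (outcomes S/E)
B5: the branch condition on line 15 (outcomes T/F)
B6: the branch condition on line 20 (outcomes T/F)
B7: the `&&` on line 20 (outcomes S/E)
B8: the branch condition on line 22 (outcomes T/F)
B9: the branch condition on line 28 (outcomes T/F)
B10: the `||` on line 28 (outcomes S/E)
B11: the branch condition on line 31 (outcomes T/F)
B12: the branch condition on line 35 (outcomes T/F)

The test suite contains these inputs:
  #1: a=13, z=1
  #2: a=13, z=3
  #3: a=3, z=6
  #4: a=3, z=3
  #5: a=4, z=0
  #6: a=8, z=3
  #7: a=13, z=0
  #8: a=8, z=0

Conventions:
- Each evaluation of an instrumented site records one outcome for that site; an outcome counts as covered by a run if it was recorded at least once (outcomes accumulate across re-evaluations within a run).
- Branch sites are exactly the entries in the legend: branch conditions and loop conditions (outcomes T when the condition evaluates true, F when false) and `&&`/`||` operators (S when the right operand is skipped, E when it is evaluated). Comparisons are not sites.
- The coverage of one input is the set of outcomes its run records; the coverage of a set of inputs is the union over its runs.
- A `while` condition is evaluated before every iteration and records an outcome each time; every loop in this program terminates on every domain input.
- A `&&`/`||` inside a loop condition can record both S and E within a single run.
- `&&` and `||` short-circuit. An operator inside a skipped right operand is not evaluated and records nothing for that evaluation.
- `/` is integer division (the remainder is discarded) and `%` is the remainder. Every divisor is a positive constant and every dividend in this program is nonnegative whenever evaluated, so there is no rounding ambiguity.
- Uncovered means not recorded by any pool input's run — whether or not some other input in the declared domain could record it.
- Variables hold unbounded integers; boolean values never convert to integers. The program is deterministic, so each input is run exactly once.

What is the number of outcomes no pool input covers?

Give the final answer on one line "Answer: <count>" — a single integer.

#1 (a=13, z=1) -> covered: B1=T, B3=T, B3=F, B4=S, B4=E, B5=F, B6=T, B7=E, B8=T, B9=T, B10=S
#2 (a=13, z=3) -> covered: B1=T, B3=T, B3=F, B4=S, B4=E, B5=F, B6=T, B7=E, B8=T, B9=T, B10=S
#3 (a=3, z=6) -> covered: B1=F, B2=T, B3=F, B4=E, B6=T, B7=E, B8=F, B9=T, B10=S
#4 (a=3, z=3) -> covered: B1=T, B3=T, B3=F, B4=S, B4=E, B5=T, B6=F, B7=E, B9=T, B10=S
#5 (a=4, z=0) -> covered: B1=T, B3=T, B3=F, B4=S, B4=E, B5=T, B6=F, B7=E, B9=F, B10=E, B11=F, B12=T
#6 (a=8, z=3) -> covered: B1=T, B3=T, B3=F, B4=S, B4=E, B5=F, B6=T, B7=E, B8=T, B9=T, B10=S
#7 (a=13, z=0) -> covered: B1=T, B3=T, B3=F, B4=S, B4=E, B5=F, B6=T, B7=E, B8=T, B9=T, B10=S
#8 (a=8, z=0) -> covered: B1=T, B3=T, B3=F, B4=S, B4=E, B5=F, B6=T, B7=E, B8=T, B9=T, B10=S
union over the pool: B1=T, B1=F, B2=T, B3=T, B3=F, B4=S, B4=E, B5=T, B5=F, B6=T, B6=F, B7=E, B8=T, B8=F, B9=T, B9=F, B10=S, B10=E, B11=F, B12=T
uncovered (4 of 24): B2=F, B7=S, B11=T, B12=F

Answer: 4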